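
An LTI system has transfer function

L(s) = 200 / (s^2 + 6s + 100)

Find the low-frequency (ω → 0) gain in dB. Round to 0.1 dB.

6.0 dB

L(0) = 200 / 100 = 2
20 log₁₀(2) ≈ 6.02 dB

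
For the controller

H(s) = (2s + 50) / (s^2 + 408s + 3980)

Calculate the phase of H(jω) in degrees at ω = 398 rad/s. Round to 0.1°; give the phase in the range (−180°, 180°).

-47.2°

Substitute s = j398:
Numerator: 2(j398) + 50 = 50 + j796
Denominator: (j398)^2 + 408(j398) + 3980 = -154424 + j162384
|N| = √(50² + 796²) ≈ 797.57, ∠N ≈ 86.41°
|D| = √(154424² + 162384²) ≈ 2.2409e+05, ∠D ≈ 133.56°
∠H = 86.41° − 133.56° = -47.15°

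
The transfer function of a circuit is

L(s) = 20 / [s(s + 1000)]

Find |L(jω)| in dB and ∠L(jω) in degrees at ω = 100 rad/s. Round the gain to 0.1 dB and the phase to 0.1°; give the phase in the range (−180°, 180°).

At s = jω = j100:
pole (s+1000): 1000 + j100 → |·| = √(1000²+100²) = √1010000 ≈ 1005, ∠ = arctan(100/1000) ≈ 5.71°
pole at origin: |s| = 100, ∠ = 90.00° (in denominator)
|L| = 20 / 1.005e+05 ≈ 0.000199
Gain = 20 log₁₀(0.000199) ≈ -74.02 dB
∠L = 0.00° − 95.71° = -95.71°

-74.0 dB, -95.7°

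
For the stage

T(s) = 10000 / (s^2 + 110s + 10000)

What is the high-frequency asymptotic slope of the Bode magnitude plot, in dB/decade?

-40 dB/decade

Each pole contributes −20 dB/decade at high frequency; each zero contributes +20 dB/decade.
Net: 0 zero(s) − 2 pole(s) → -40 dB/decade.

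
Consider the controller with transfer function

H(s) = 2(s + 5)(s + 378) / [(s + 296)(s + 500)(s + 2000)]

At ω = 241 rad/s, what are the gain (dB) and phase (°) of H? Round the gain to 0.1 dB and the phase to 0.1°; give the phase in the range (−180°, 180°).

At s = jω = j241:
zero (s+5): 5 + j241 → |·| = √(5²+241²) = √58106 ≈ 241.05, ∠ = arctan(241/5) ≈ 88.81°
zero (s+378): 378 + j241 → |·| = √(378²+241²) = √200965 ≈ 448.29, ∠ = arctan(241/378) ≈ 32.52°
pole (s+296): 296 + j241 → |·| = √(296²+241²) = √145697 ≈ 381.7, ∠ = arctan(241/296) ≈ 39.15°
pole (s+500): 500 + j241 → |·| = √(500²+241²) = √308081 ≈ 555.05, ∠ = arctan(241/500) ≈ 25.73°
pole (s+2000): 2000 + j241 → |·| = √(2000²+241²) = √4058081 ≈ 2014.5, ∠ = arctan(241/2000) ≈ 6.87°
|H| = 2 · 1.0806e+05 / 4.268e+08 ≈ 0.00050637
Gain = 20 log₁₀(0.00050637) ≈ -65.91 dB
∠H = 121.33° − 71.75° = 49.58°

-65.9 dB, 49.6°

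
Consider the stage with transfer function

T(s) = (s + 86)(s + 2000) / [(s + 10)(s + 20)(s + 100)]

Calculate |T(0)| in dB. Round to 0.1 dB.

18.7 dB

T(0) = 1·86·2000 / (10·20·100) = 8.6
20 log₁₀(8.6) ≈ 18.69 dB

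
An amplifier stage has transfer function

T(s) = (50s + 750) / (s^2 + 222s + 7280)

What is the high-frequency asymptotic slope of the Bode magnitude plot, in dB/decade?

Each pole contributes −20 dB/decade at high frequency; each zero contributes +20 dB/decade.
Net: 1 zero(s) − 2 pole(s) → -20 dB/decade.

-20 dB/decade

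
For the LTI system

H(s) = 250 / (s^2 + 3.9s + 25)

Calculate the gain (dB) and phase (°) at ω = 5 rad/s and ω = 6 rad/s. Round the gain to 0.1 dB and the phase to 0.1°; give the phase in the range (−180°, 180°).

At s = jω = j5:
quadratic: (j5)² + 3.9·j5 + 25 = 0 + j19.5 → |·| ≈ 19.5, ∠ ≈ 90.00°
|H| = 250 / 19.5 ≈ 12.821
Gain = 20 log₁₀(12.821) ≈ 22.16 dB
∠H = 0.00° − 90.00° = -90.00°

At s = jω = j6:
quadratic: (j6)² + 3.9·j6 + 25 = -11 + j23.4 → |·| ≈ 25.857, ∠ ≈ 115.18°
|H| = 250 / 25.857 ≈ 9.6686
Gain = 20 log₁₀(9.6686) ≈ 19.71 dB
∠H = 0.00° − 115.18° = -115.18°

ω = 5: 22.2 dB, -90.0°; ω = 6: 19.7 dB, -115.2°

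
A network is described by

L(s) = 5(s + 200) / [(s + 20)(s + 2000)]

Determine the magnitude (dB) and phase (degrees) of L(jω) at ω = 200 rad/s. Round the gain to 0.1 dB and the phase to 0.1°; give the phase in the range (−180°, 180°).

-49.1 dB, -45.0°

At s = jω = j200:
zero (s+200): 200 + j200 → |·| = √(200²+200²) = √80000 ≈ 282.84, ∠ = arctan(200/200) ≈ 45.00°
pole (s+20): 20 + j200 → |·| = √(20²+200²) = √40400 ≈ 201, ∠ = arctan(200/20) ≈ 84.29°
pole (s+2000): 2000 + j200 → |·| = √(2000²+200²) = √4040000 ≈ 2010, ∠ = arctan(200/2000) ≈ 5.71°
|L| = 5 · 282.84 / 4.0401e+05 ≈ 0.0035004
Gain = 20 log₁₀(0.0035004) ≈ -49.12 dB
∠L = 45.00° − 90.00° = -45.00°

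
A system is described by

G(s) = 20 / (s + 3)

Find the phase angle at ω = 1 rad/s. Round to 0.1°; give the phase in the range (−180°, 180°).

At s = jω = j1:
pole (s+3): 3 + j1 → |·| = √(3²+1²) = √10 ≈ 3.1623, ∠ = arctan(1/3) ≈ 18.43°
∠G = 0.00° − 18.43° = -18.43°

-18.4°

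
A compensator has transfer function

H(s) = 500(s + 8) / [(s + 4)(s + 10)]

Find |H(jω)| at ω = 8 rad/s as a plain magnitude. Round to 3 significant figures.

At s = jω = j8:
zero (s+8): 8 + j8 → |·| = √(8²+8²) = √128 ≈ 11.314, ∠ = arctan(8/8) ≈ 45.00°
pole (s+4): 4 + j8 → |·| = √(4²+8²) = √80 ≈ 8.9443, ∠ = arctan(8/4) ≈ 63.43°
pole (s+10): 10 + j8 → |·| = √(10²+8²) = √164 ≈ 12.806, ∠ = arctan(8/10) ≈ 38.66°
|H| = 500 · 11.314 / 114.54 ≈ 49.389

49.4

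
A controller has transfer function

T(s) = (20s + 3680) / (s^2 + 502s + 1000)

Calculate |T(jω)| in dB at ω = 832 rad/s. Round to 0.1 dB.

Substitute s = j832:
Numerator: 20(j832) + 3680 = 3680 + j16640
Denominator: (j832)^2 + 502(j832) + 1000 = -691224 + j417664
|N| = √(3680² + 16640²) ≈ 17042, ∠N ≈ 77.53°
|D| = √(691224² + 417664²) ≈ 8.0761e+05, ∠D ≈ 148.86°
|T| = 17042 / 8.0761e+05 ≈ 0.021102
Gain = 20 log₁₀(0.021102) ≈ -33.51 dB

-33.5 dB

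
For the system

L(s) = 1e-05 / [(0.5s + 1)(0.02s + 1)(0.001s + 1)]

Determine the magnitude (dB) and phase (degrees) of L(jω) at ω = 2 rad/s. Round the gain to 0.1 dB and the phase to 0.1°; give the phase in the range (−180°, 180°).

At ω = 2 rad/s:
pole (1 + j2·0.5) = 1 + j1 → |·| ≈ 1.4142, ∠ ≈ 45.00°
pole (1 + j2·0.02) = 1 + j0.04 → |·| ≈ 1.0008, ∠ ≈ 2.29°
pole (1 + j2·0.001) = 1 + j0.002 → |·| ≈ 1, ∠ ≈ 0.11°
|L| = 1e-05 · 1 / (1.4142 · 1.0008 · 1) ≈ 7.0655e-06
Gain = 20 log₁₀(7.0655e-06) ≈ -103.02 dB
∠L = (0°) − (45.00° + 2.29° + 0.11°) = -47.40°

-103.0 dB, -47.4°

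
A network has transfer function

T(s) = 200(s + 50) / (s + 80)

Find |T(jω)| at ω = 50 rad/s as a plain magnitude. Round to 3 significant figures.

At s = jω = j50:
zero (s+50): 50 + j50 → |·| = √(50²+50²) = √5000 ≈ 70.711, ∠ = arctan(50/50) ≈ 45.00°
pole (s+80): 80 + j50 → |·| = √(80²+50²) = √8900 ≈ 94.34, ∠ = arctan(50/80) ≈ 32.01°
|T| = 200 · 70.711 / 94.34 ≈ 149.91

150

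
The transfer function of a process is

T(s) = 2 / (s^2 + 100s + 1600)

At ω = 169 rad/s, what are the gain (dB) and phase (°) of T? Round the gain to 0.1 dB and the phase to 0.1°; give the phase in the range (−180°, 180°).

Substitute s = j169:
Numerator: 2 = 2 + j0
Denominator: (j169)^2 + 100(j169) + 1600 = -26961 + j16900
|N| = √(2² + 0²) ≈ 2, ∠N ≈ 0.00°
|D| = √(26961² + 16900²) ≈ 31820, ∠D ≈ 147.92°
|T| = 2 / 31820 ≈ 6.2854e-05
Gain = 20 log₁₀(6.2854e-05) ≈ -84.03 dB
∠T = 0.00° − 147.92° = -147.92°

-84.0 dB, -147.9°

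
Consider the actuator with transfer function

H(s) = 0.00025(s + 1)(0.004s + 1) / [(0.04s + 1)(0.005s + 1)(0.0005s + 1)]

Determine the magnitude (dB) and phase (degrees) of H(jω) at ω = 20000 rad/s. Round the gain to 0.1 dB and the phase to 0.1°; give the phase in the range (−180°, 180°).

At ω = 20000 rad/s:
zero (1 + j20000·1) = 1 + j20000 → |·| ≈ 20000, ∠ ≈ 90.00°
zero (1 + j20000·0.004) = 1 + j80 → |·| ≈ 80.006, ∠ ≈ 89.28°
pole (1 + j20000·0.04) = 1 + j800 → |·| ≈ 800, ∠ ≈ 89.93°
pole (1 + j20000·0.005) = 1 + j100 → |·| ≈ 100, ∠ ≈ 89.43°
pole (1 + j20000·0.0005) = 1 + j10 → |·| ≈ 10.05, ∠ ≈ 84.29°
|H| = 0.00025 · 20000 · 80.006 / (800 · 100 · 10.05) ≈ 0.00049755
Gain = 20 log₁₀(0.00049755) ≈ -66.06 dB
∠H = (90.00° + 89.28°) − (89.93° + 89.43° + 84.29°) = -84.37°

-66.1 dB, -84.4°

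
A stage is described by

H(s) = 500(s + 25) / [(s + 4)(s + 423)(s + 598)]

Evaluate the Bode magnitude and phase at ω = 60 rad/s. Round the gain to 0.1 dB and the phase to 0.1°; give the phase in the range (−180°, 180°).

At s = jω = j60:
zero (s+25): 25 + j60 → |·| = √(25²+60²) = √4225 ≈ 65, ∠ = arctan(60/25) ≈ 67.38°
pole (s+4): 4 + j60 → |·| = √(4²+60²) = √3616 ≈ 60.133, ∠ = arctan(60/4) ≈ 86.19°
pole (s+423): 423 + j60 → |·| = √(423²+60²) = √182529 ≈ 427.23, ∠ = arctan(60/423) ≈ 8.07°
pole (s+598): 598 + j60 → |·| = √(598²+60²) = √361204 ≈ 601, ∠ = arctan(60/598) ≈ 5.73°
|H| = 500 · 65 / 1.544e+07 ≈ 0.0021049
Gain = 20 log₁₀(0.0021049) ≈ -53.54 dB
∠H = 67.38° − 99.99° = -32.61°

-53.5 dB, -32.6°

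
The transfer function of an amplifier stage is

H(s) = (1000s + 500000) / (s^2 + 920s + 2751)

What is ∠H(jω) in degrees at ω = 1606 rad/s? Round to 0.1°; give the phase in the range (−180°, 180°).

Substitute s = j1606:
Numerator: 1000(j1606) + 500000 = 500000 + j1606000
Denominator: (j1606)^2 + 920(j1606) + 2751 = -2576485 + j1477520
|N| = √(500000² + 1606000²) ≈ 1.682e+06, ∠N ≈ 72.71°
|D| = √(2576485² + 1477520²) ≈ 2.9701e+06, ∠D ≈ 150.17°
∠H = 72.71° − 150.17° = -77.46°

-77.5°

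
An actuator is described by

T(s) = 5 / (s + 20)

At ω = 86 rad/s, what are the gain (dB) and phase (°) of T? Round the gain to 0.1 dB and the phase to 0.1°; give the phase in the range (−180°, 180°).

-24.9 dB, -76.9°

Substitute s = j86:
Numerator: 5 = 5 + j0
Denominator: (j86) + 20 = 20 + j86
|N| = √(5² + 0²) ≈ 5, ∠N ≈ 0.00°
|D| = √(20² + 86²) ≈ 88.295, ∠D ≈ 76.91°
|T| = 5 / 88.295 ≈ 0.056628
Gain = 20 log₁₀(0.056628) ≈ -24.94 dB
∠T = 0.00° − 76.91° = -76.91°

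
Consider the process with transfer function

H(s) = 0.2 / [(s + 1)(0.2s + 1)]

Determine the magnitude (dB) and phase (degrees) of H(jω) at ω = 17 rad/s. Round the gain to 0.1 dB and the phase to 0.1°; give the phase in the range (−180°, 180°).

-49.6 dB, -160.2°

At ω = 17 rad/s:
pole (1 + j17·1) = 1 + j17 → |·| ≈ 17.029, ∠ ≈ 86.63°
pole (1 + j17·0.2) = 1 + j3.4 → |·| ≈ 3.544, ∠ ≈ 73.61°
|H| = 0.2 · 1 / (17.029 · 3.544) ≈ 0.003314
Gain = 20 log₁₀(0.003314) ≈ -49.59 dB
∠H = (0°) − (86.63° + 73.61°) = -160.24°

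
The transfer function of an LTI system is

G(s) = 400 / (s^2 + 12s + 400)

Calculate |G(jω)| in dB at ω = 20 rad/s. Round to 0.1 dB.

At s = jω = j20:
quadratic: (j20)² + 12·j20 + 400 = 0 + j240 → |·| ≈ 240, ∠ ≈ 90.00°
|G| = 400 / 240 ≈ 1.6667
Gain = 20 log₁₀(1.6667) ≈ 4.44 dB

4.4 dB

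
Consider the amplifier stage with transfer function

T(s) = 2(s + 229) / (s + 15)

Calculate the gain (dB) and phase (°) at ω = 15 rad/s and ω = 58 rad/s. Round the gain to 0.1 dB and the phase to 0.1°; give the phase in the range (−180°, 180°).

ω = 15: 26.7 dB, -41.3°; ω = 58: 17.9 dB, -61.3°

At s = jω = j15:
zero (s+229): 229 + j15 → |·| = √(229²+15²) = √52666 ≈ 229.49, ∠ = arctan(15/229) ≈ 3.75°
pole (s+15): 15 + j15 → |·| = √(15²+15²) = √450 ≈ 21.213, ∠ = arctan(15/15) ≈ 45.00°
|T| = 2 · 229.49 / 21.213 ≈ 21.637
Gain = 20 log₁₀(21.637) ≈ 26.70 dB
∠T = 3.75° − 45.00° = -41.25°

At s = jω = j58:
zero (s+229): 229 + j58 → |·| = √(229²+58²) = √55805 ≈ 236.23, ∠ = arctan(58/229) ≈ 14.21°
pole (s+15): 15 + j58 → |·| = √(15²+58²) = √3589 ≈ 59.908, ∠ = arctan(58/15) ≈ 75.50°
|T| = 2 · 236.23 / 59.908 ≈ 7.8864
Gain = 20 log₁₀(7.8864) ≈ 17.94 dB
∠T = 14.21° − 75.50° = -61.29°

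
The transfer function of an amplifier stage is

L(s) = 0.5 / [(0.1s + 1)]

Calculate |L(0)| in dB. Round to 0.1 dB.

-6.0 dB

L(0) = 0.5 · 1 / 1 = 0.5
20 log₁₀(0.5) ≈ -6.02 dB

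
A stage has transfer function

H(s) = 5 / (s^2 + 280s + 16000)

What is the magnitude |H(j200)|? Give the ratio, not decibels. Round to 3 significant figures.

Substitute s = j200:
Numerator: 5 = 5 + j0
Denominator: (j200)^2 + 280(j200) + 16000 = -24000 + j56000
|N| = √(5² + 0²) ≈ 5, ∠N ≈ 0.00°
|D| = √(24000² + 56000²) ≈ 60926, ∠D ≈ 113.20°
|H| = 5 / 60926 ≈ 8.2067e-05

8.21e-05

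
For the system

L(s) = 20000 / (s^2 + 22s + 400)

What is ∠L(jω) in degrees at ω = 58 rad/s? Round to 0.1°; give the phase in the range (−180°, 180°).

-156.7°

At s = jω = j58:
quadratic: (j58)² + 22·j58 + 400 = -2964 + j1276 → |·| ≈ 3227, ∠ ≈ 156.71°
∠L = 0.00° − 156.71° = -156.71°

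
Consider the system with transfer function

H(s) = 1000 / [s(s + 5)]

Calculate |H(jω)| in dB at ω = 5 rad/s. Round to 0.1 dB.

At s = jω = j5:
pole (s+5): 5 + j5 → |·| = √(5²+5²) = √50 ≈ 7.0711, ∠ = arctan(5/5) ≈ 45.00°
pole at origin: |s| = 5, ∠ = 90.00° (in denominator)
|H| = 1000 / 35.355 ≈ 28.285
Gain = 20 log₁₀(28.285) ≈ 29.03 dB

29.0 dB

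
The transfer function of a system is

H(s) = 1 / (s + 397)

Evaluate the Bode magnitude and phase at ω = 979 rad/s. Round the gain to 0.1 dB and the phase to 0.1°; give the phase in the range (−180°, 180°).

-60.5 dB, -67.9°

At s = jω = j979:
pole (s+397): 397 + j979 → |·| = √(397²+979²) = √1116050 ≈ 1056.4, ∠ = arctan(979/397) ≈ 67.93°
|H| = 1 / 1056.4 ≈ 0.00094661
Gain = 20 log₁₀(0.00094661) ≈ -60.48 dB
∠H = 0.00° − 67.93° = -67.93°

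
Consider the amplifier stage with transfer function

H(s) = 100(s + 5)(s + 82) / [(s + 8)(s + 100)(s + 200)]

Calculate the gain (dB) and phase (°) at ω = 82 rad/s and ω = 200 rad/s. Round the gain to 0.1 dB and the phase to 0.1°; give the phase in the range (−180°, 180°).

ω = 82: -7.7 dB, -14.6°; ω = 200: -9.3 dB, -39.9°

At s = jω = j82:
zero (s+5): 5 + j82 → |·| = √(5²+82²) = √6749 ≈ 82.152, ∠ = arctan(82/5) ≈ 86.51°
zero (s+82): 82 + j82 → |·| = √(82²+82²) = √13448 ≈ 115.97, ∠ = arctan(82/82) ≈ 45.00°
pole (s+8): 8 + j82 → |·| = √(8²+82²) = √6788 ≈ 82.389, ∠ = arctan(82/8) ≈ 84.43°
pole (s+100): 100 + j82 → |·| = √(100²+82²) = √16724 ≈ 129.32, ∠ = arctan(82/100) ≈ 39.35°
pole (s+200): 200 + j82 → |·| = √(200²+82²) = √46724 ≈ 216.16, ∠ = arctan(82/200) ≈ 22.29°
|H| = 100 · 9527.2 / 2.3031e+06 ≈ 0.41367
Gain = 20 log₁₀(0.41367) ≈ -7.67 dB
∠H = 131.51° − 146.07° = -14.56°

At s = jω = j200:
zero (s+5): 5 + j200 → |·| = √(5²+200²) = √40025 ≈ 200.06, ∠ = arctan(200/5) ≈ 88.57°
zero (s+82): 82 + j200 → |·| = √(82²+200²) = √46724 ≈ 216.16, ∠ = arctan(200/82) ≈ 67.71°
pole (s+8): 8 + j200 → |·| = √(8²+200²) = √40064 ≈ 200.16, ∠ = arctan(200/8) ≈ 87.71°
pole (s+100): 100 + j200 → |·| = √(100²+200²) = √50000 ≈ 223.61, ∠ = arctan(200/100) ≈ 63.43°
pole (s+200): 200 + j200 → |·| = √(200²+200²) = √80000 ≈ 282.84, ∠ = arctan(200/200) ≈ 45.00°
|H| = 100 · 43245 / 1.2659e+07 ≈ 0.34161
Gain = 20 log₁₀(0.34161) ≈ -9.33 dB
∠H = 156.28° − 196.14° = -39.86°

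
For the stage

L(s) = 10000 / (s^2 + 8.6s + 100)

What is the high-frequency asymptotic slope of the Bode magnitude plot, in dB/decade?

-40 dB/decade

Each pole contributes −20 dB/decade at high frequency; each zero contributes +20 dB/decade.
Net: 0 zero(s) − 2 pole(s) → -40 dB/decade.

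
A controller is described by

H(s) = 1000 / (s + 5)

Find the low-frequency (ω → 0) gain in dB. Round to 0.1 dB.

H(0) = 1000 / (5) = 200
20 log₁₀(200) ≈ 46.02 dB

46.0 dB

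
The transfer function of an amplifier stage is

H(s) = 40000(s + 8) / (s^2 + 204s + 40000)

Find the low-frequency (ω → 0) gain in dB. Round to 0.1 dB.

H(0) = 40000·8 / 40000 = 8
20 log₁₀(8) ≈ 18.06 dB

18.1 dB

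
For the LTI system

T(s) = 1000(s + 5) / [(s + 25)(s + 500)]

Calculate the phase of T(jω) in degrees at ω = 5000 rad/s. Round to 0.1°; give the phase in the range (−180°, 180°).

At s = jω = j5000:
zero (s+5): 5 + j5000 → |·| = √(5²+5000²) = √25000025 ≈ 5000, ∠ = arctan(5000/5) ≈ 89.94°
pole (s+25): 25 + j5000 → |·| = √(25²+5000²) = √25000625 ≈ 5000.1, ∠ = arctan(5000/25) ≈ 89.71°
pole (s+500): 500 + j5000 → |·| = √(500²+5000²) = √25250000 ≈ 5024.9, ∠ = arctan(5000/500) ≈ 84.29°
∠T = 89.94° − 174.00° = -84.06°

-84.1°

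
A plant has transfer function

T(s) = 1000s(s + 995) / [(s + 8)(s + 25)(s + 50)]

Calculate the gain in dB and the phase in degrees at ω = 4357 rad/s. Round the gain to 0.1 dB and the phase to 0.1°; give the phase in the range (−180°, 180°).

At s = jω = j4357:
zero (s+995): 995 + j4357 → |·| = √(995²+4357²) = √19973474 ≈ 4469.2, ∠ = arctan(4357/995) ≈ 77.14°
zero at origin: s = j4357 → |·| = 4357, ∠ = 90.00°
pole (s+8): 8 + j4357 → |·| = √(8²+4357²) = √18983513 ≈ 4357, ∠ = arctan(4357/8) ≈ 89.89°
pole (s+25): 25 + j4357 → |·| = √(25²+4357²) = √18984074 ≈ 4357.1, ∠ = arctan(4357/25) ≈ 89.67°
pole (s+50): 50 + j4357 → |·| = √(50²+4357²) = √18985949 ≈ 4357.3, ∠ = arctan(4357/50) ≈ 89.34°
|T| = 1000 · 1.9472e+07 / 8.2718e+10 ≈ 0.2354
Gain = 20 log₁₀(0.2354) ≈ -12.56 dB
∠T = 167.14° − 268.90° = -101.76°

-12.6 dB, -101.8°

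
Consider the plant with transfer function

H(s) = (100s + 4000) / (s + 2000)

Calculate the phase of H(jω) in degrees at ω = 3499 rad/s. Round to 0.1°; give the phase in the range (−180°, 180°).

Substitute s = j3499:
Numerator: 100(j3499) + 4000 = 4000 + j349900
Denominator: (j3499) + 2000 = 2000 + j3499
|N| = √(4000² + 349900²) ≈ 3.4992e+05, ∠N ≈ 89.35°
|D| = √(2000² + 3499²) ≈ 4030.3, ∠D ≈ 60.25°
∠H = 89.35° − 60.25° = 29.10°

29.1°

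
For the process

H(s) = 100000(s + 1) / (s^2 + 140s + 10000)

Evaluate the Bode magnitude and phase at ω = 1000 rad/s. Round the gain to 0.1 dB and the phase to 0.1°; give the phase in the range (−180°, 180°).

40.0 dB, -82.0°

At s = jω = j1000:
zero (s+1): 1 + j1000 → |·| = √(1²+1000²) = √1000001 ≈ 1000, ∠ = arctan(1000/1) ≈ 89.94°
quadratic: (j1000)² + 140·j1000 + 10000 = -990000 + j140000 → |·| ≈ 9.9985e+05, ∠ ≈ 171.95°
|H| = 100000 · 1000 / 9.9985e+05 ≈ 100.02
Gain = 20 log₁₀(100.02) ≈ 40.00 dB
∠H = 89.94° − 171.95° = -82.01°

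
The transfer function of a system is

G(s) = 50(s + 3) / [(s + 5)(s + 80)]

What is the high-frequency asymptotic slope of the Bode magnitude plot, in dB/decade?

-20 dB/decade

Each pole contributes −20 dB/decade at high frequency; each zero contributes +20 dB/decade.
Net: 1 zero(s) − 2 pole(s) → -20 dB/decade.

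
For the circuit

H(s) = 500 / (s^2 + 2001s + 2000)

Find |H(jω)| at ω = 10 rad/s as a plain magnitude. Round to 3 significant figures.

0.0249

Substitute s = j10:
Numerator: 500 = 500 + j0
Denominator: (j10)^2 + 2001(j10) + 2000 = 1900 + j20010
|N| = √(500² + 0²) ≈ 500, ∠N ≈ 0.00°
|D| = √(1900² + 20010²) ≈ 20100, ∠D ≈ 84.58°
|H| = 500 / 20100 ≈ 0.024876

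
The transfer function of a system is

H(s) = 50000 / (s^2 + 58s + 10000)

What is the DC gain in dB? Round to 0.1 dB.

14.0 dB

H(0) = 50000 / 10000 = 5
20 log₁₀(5) ≈ 13.98 dB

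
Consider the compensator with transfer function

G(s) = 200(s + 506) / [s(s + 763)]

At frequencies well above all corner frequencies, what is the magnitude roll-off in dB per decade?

-20 dB/decade

Each pole contributes −20 dB/decade at high frequency; each zero contributes +20 dB/decade.
Net: 1 zero(s) − 2 pole(s) → -20 dB/decade.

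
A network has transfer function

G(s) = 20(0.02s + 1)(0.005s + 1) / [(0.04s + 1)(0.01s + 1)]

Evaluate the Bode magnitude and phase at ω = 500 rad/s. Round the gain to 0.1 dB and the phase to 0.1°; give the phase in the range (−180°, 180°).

14.5 dB, -13.3°

At ω = 500 rad/s:
zero (1 + j500·0.02) = 1 + j10 → |·| ≈ 10.05, ∠ ≈ 84.29°
zero (1 + j500·0.005) = 1 + j2.5 → |·| ≈ 2.6926, ∠ ≈ 68.20°
pole (1 + j500·0.04) = 1 + j20 → |·| ≈ 20.025, ∠ ≈ 87.14°
pole (1 + j500·0.01) = 1 + j5 → |·| ≈ 5.099, ∠ ≈ 78.69°
|G| = 20 · 10.05 · 2.6926 / (20.025 · 5.099) ≈ 5.3004
Gain = 20 log₁₀(5.3004) ≈ 14.49 dB
∠G = (84.29° + 68.20°) − (87.14° + 78.69°) = -13.34°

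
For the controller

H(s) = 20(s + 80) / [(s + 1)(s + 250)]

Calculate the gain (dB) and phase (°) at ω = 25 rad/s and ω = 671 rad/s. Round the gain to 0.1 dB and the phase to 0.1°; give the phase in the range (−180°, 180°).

ω = 25: -11.5 dB, -76.1°; ω = 671: -31.0 dB, -76.3°

At s = jω = j25:
zero (s+80): 80 + j25 → |·| = √(80²+25²) = √7025 ≈ 83.815, ∠ = arctan(25/80) ≈ 17.35°
pole (s+1): 1 + j25 → |·| = √(1²+25²) = √626 ≈ 25.02, ∠ = arctan(25/1) ≈ 87.71°
pole (s+250): 250 + j25 → |·| = √(250²+25²) = √63125 ≈ 251.25, ∠ = arctan(25/250) ≈ 5.71°
|H| = 20 · 83.815 / 6286.3 ≈ 0.26666
Gain = 20 log₁₀(0.26666) ≈ -11.48 dB
∠H = 17.35° − 93.42° = -76.07°

At s = jω = j671:
zero (s+80): 80 + j671 → |·| = √(80²+671²) = √456641 ≈ 675.75, ∠ = arctan(671/80) ≈ 83.20°
pole (s+1): 1 + j671 → |·| = √(1²+671²) = √450242 ≈ 671, ∠ = arctan(671/1) ≈ 89.91°
pole (s+250): 250 + j671 → |·| = √(250²+671²) = √512741 ≈ 716.06, ∠ = arctan(671/250) ≈ 69.57°
|H| = 20 · 675.75 / 4.8048e+05 ≈ 0.028128
Gain = 20 log₁₀(0.028128) ≈ -31.02 dB
∠H = 83.20° − 159.48° = -76.28°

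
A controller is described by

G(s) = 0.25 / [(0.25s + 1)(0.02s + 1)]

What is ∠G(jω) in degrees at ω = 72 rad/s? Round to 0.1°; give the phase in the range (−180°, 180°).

At ω = 72 rad/s:
pole (1 + j72·0.25) = 1 + j18 → |·| ≈ 18.028, ∠ ≈ 86.82°
pole (1 + j72·0.02) = 1 + j1.44 → |·| ≈ 1.7532, ∠ ≈ 55.22°
∠G = (0°) − (86.82° + 55.22°) = -142.04°

-142.0°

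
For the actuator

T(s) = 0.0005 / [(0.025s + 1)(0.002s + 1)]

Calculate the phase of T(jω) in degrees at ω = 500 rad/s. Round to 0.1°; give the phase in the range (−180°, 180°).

At ω = 500 rad/s:
pole (1 + j500·0.025) = 1 + j12.5 → |·| ≈ 12.54, ∠ ≈ 85.43°
pole (1 + j500·0.002) = 1 + j1 → |·| ≈ 1.4142, ∠ ≈ 45.00°
∠T = (0°) − (85.43° + 45.00°) = -130.43°

-130.4°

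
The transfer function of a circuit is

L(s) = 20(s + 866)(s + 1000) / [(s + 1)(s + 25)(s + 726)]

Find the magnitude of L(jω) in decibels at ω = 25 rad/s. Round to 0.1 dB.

At s = jω = j25:
zero (s+866): 866 + j25 → |·| = √(866²+25²) = √750581 ≈ 866.36, ∠ = arctan(25/866) ≈ 1.65°
zero (s+1000): 1000 + j25 → |·| = √(1000²+25²) = √1000625 ≈ 1000.3, ∠ = arctan(25/1000) ≈ 1.43°
pole (s+1): 1 + j25 → |·| = √(1²+25²) = √626 ≈ 25.02, ∠ = arctan(25/1) ≈ 87.71°
pole (s+25): 25 + j25 → |·| = √(25²+25²) = √1250 ≈ 35.355, ∠ = arctan(25/25) ≈ 45.00°
pole (s+726): 726 + j25 → |·| = √(726²+25²) = √527701 ≈ 726.43, ∠ = arctan(25/726) ≈ 1.97°
|L| = 20 · 8.6662e+05 / 6.4259e+05 ≈ 26.973
Gain = 20 log₁₀(26.973) ≈ 28.62 dB

28.6 dB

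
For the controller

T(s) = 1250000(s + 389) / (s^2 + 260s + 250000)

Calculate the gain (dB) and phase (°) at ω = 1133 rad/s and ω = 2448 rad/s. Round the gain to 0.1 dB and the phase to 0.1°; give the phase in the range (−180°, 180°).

ω = 1133: 62.9 dB, -93.0°; ω = 2448: 54.6 dB, -92.7°

At s = jω = j1133:
zero (s+389): 389 + j1133 → |·| = √(389²+1133²) = √1435010 ≈ 1197.9, ∠ = arctan(1133/389) ≈ 71.05°
quadratic: (j1133)² + 260·j1133 + 250000 = -1033689 + j294580 → |·| ≈ 1.0748e+06, ∠ ≈ 164.09°
|T| = 1250000 · 1197.9 / 1.0748e+06 ≈ 1393.2
Gain = 20 log₁₀(1393.2) ≈ 62.88 dB
∠T = 71.05° − 164.09° = -93.04°

At s = jω = j2448:
zero (s+389): 389 + j2448 → |·| = √(389²+2448²) = √6144025 ≈ 2478.7, ∠ = arctan(2448/389) ≈ 80.97°
quadratic: (j2448)² + 260·j2448 + 250000 = -5742704 + j636480 → |·| ≈ 5.7779e+06, ∠ ≈ 173.68°
|T| = 1250000 · 2478.7 / 5.7779e+06 ≈ 536.25
Gain = 20 log₁₀(536.25) ≈ 54.59 dB
∠T = 80.97° − 173.68° = -92.71°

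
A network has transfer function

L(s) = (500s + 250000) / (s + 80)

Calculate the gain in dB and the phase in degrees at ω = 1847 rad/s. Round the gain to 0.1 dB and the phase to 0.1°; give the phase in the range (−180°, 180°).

54.3 dB, -12.7°

Substitute s = j1847:
Numerator: 500(j1847) + 250000 = 250000 + j923500
Denominator: (j1847) + 80 = 80 + j1847
|N| = √(250000² + 923500²) ≈ 9.5674e+05, ∠N ≈ 74.85°
|D| = √(80² + 1847²) ≈ 1848.7, ∠D ≈ 87.52°
|L| = 9.5674e+05 / 1848.7 ≈ 517.52
Gain = 20 log₁₀(517.52) ≈ 54.28 dB
∠L = 74.85° − 87.52° = -12.67°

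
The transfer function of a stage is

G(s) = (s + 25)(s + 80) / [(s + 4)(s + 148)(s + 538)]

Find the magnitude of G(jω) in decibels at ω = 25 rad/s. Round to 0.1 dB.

At s = jω = j25:
zero (s+25): 25 + j25 → |·| = √(25²+25²) = √1250 ≈ 35.355, ∠ = arctan(25/25) ≈ 45.00°
zero (s+80): 80 + j25 → |·| = √(80²+25²) = √7025 ≈ 83.815, ∠ = arctan(25/80) ≈ 17.35°
pole (s+4): 4 + j25 → |·| = √(4²+25²) = √641 ≈ 25.318, ∠ = arctan(25/4) ≈ 80.91°
pole (s+148): 148 + j25 → |·| = √(148²+25²) = √22529 ≈ 150.1, ∠ = arctan(25/148) ≈ 9.59°
pole (s+538): 538 + j25 → |·| = √(538²+25²) = √290069 ≈ 538.58, ∠ = arctan(25/538) ≈ 2.66°
|G| = 1 · 2963.3 / 2.0467e+06 ≈ 0.0014478
Gain = 20 log₁₀(0.0014478) ≈ -56.79 dB

-56.8 dB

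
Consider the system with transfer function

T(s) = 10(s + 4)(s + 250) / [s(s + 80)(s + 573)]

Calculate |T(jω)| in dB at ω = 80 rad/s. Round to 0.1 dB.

At s = jω = j80:
zero (s+4): 4 + j80 → |·| = √(4²+80²) = √6416 ≈ 80.1, ∠ = arctan(80/4) ≈ 87.14°
zero (s+250): 250 + j80 → |·| = √(250²+80²) = √68900 ≈ 262.49, ∠ = arctan(80/250) ≈ 17.74°
pole (s+80): 80 + j80 → |·| = √(80²+80²) = √12800 ≈ 113.14, ∠ = arctan(80/80) ≈ 45.00°
pole (s+573): 573 + j80 → |·| = √(573²+80²) = √334729 ≈ 578.56, ∠ = arctan(80/573) ≈ 7.95°
pole at origin: |s| = 80, ∠ = 90.00° (in denominator)
|T| = 10 · 21025 / 5.2367e+06 ≈ 0.040149
Gain = 20 log₁₀(0.040149) ≈ -27.93 dB

-27.9 dB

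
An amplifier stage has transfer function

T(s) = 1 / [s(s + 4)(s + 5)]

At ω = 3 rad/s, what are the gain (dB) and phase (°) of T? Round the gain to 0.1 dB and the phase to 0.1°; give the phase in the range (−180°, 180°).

-38.8 dB, -157.8°

At s = jω = j3:
pole (s+4): 4 + j3 → |·| = √(4²+3²) = √25 ≈ 5, ∠ = arctan(3/4) ≈ 36.87°
pole (s+5): 5 + j3 → |·| = √(5²+3²) = √34 ≈ 5.831, ∠ = arctan(3/5) ≈ 30.96°
pole at origin: |s| = 3, ∠ = 90.00° (in denominator)
|T| = 1 / 87.465 ≈ 0.011433
Gain = 20 log₁₀(0.011433) ≈ -38.84 dB
∠T = 0.00° − 157.83° = -157.83°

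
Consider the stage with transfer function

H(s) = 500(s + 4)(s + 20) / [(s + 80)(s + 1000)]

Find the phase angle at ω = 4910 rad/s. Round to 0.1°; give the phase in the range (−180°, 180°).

At s = jω = j4910:
zero (s+4): 4 + j4910 → |·| = √(4²+4910²) = √24108116 ≈ 4910, ∠ = arctan(4910/4) ≈ 89.95°
zero (s+20): 20 + j4910 → |·| = √(20²+4910²) = √24108500 ≈ 4910, ∠ = arctan(4910/20) ≈ 89.77°
pole (s+80): 80 + j4910 → |·| = √(80²+4910²) = √24114500 ≈ 4910.7, ∠ = arctan(4910/80) ≈ 89.07°
pole (s+1000): 1000 + j4910 → |·| = √(1000²+4910²) = √25108100 ≈ 5010.8, ∠ = arctan(4910/1000) ≈ 78.49°
∠H = 179.72° − 167.56° = 12.16°

12.2°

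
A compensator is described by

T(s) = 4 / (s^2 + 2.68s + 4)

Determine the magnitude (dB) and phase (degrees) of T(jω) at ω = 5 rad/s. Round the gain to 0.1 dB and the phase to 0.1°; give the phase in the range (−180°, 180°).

-15.9 dB, -147.5°

At s = jω = j5:
quadratic: (j5)² + 2.68·j5 + 4 = -21 + j13.4 → |·| ≈ 24.911, ∠ ≈ 147.46°
|T| = 4 / 24.911 ≈ 0.16057
Gain = 20 log₁₀(0.16057) ≈ -15.89 dB
∠T = 0.00° − 147.46° = -147.46°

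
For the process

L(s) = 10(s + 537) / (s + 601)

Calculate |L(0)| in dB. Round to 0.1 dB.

19.0 dB

L(0) = 10·537 / (601) ≈ 8.9351
20 log₁₀(8.9351) ≈ 19.02 dB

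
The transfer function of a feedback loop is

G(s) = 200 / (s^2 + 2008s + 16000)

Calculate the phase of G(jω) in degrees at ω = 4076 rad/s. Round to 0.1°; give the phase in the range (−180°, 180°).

-153.8°

Substitute s = j4076:
Numerator: 200 = 200 + j0
Denominator: (j4076)^2 + 2008(j4076) + 16000 = -16597776 + j8184608
|N| = √(200² + 0²) ≈ 200, ∠N ≈ 0.00°
|D| = √(16597776² + 8184608²) ≈ 1.8506e+07, ∠D ≈ 153.75°
∠G = 0.00° − 153.75° = -153.75°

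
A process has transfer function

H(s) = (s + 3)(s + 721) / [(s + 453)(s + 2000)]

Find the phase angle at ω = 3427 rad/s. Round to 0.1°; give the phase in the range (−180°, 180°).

25.9°

At s = jω = j3427:
zero (s+3): 3 + j3427 → |·| = √(3²+3427²) = √11744338 ≈ 3427, ∠ = arctan(3427/3) ≈ 89.95°
zero (s+721): 721 + j3427 → |·| = √(721²+3427²) = √12264170 ≈ 3502, ∠ = arctan(3427/721) ≈ 78.12°
pole (s+453): 453 + j3427 → |·| = √(453²+3427²) = √11949538 ≈ 3456.8, ∠ = arctan(3427/453) ≈ 82.47°
pole (s+2000): 2000 + j3427 → |·| = √(2000²+3427²) = √15744329 ≈ 3967.9, ∠ = arctan(3427/2000) ≈ 59.73°
∠H = 168.07° − 142.20° = 25.87°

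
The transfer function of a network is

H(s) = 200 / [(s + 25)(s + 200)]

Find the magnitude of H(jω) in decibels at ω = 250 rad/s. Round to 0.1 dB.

-52.1 dB

At s = jω = j250:
pole (s+25): 25 + j250 → |·| = √(25²+250²) = √63125 ≈ 251.25, ∠ = arctan(250/25) ≈ 84.29°
pole (s+200): 200 + j250 → |·| = √(200²+250²) = √102500 ≈ 320.16, ∠ = arctan(250/200) ≈ 51.34°
|H| = 200 / 80440 ≈ 0.0024863
Gain = 20 log₁₀(0.0024863) ≈ -52.09 dB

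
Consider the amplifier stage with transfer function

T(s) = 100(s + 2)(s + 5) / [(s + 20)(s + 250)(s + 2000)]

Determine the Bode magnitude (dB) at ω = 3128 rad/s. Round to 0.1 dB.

At s = jω = j3128:
zero (s+2): 2 + j3128 → |·| = √(2²+3128²) = √9784388 ≈ 3128, ∠ = arctan(3128/2) ≈ 89.96°
zero (s+5): 5 + j3128 → |·| = √(5²+3128²) = √9784409 ≈ 3128, ∠ = arctan(3128/5) ≈ 89.91°
pole (s+20): 20 + j3128 → |·| = √(20²+3128²) = √9784784 ≈ 3128.1, ∠ = arctan(3128/20) ≈ 89.63°
pole (s+250): 250 + j3128 → |·| = √(250²+3128²) = √9846884 ≈ 3138, ∠ = arctan(3128/250) ≈ 85.43°
pole (s+2000): 2000 + j3128 → |·| = √(2000²+3128²) = √13784384 ≈ 3712.7, ∠ = arctan(3128/2000) ≈ 57.41°
|T| = 100 · 9.7844e+06 / 3.6444e+10 ≈ 0.026848
Gain = 20 log₁₀(0.026848) ≈ -31.42 dB

-31.4 dB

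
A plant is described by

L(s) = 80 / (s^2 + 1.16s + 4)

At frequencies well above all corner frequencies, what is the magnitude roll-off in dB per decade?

-40 dB/decade

Each pole contributes −20 dB/decade at high frequency; each zero contributes +20 dB/decade.
Net: 0 zero(s) − 2 pole(s) → -40 dB/decade.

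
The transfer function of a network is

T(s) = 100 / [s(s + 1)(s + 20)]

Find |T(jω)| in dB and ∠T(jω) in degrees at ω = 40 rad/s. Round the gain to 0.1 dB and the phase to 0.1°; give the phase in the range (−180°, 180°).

-57.1 dB, 118.0°

At s = jω = j40:
pole (s+1): 1 + j40 → |·| = √(1²+40²) = √1601 ≈ 40.012, ∠ = arctan(40/1) ≈ 88.57°
pole (s+20): 20 + j40 → |·| = √(20²+40²) = √2000 ≈ 44.721, ∠ = arctan(40/20) ≈ 63.43°
pole at origin: |s| = 40, ∠ = 90.00° (in denominator)
|T| = 100 / 71575 ≈ 0.0013971
Gain = 20 log₁₀(0.0013971) ≈ -57.10 dB
∠T = 0.00° − 242.00° = -242.00° ≡ 118.00° (principal value)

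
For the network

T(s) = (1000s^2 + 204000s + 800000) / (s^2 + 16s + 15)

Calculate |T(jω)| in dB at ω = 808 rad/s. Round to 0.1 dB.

60.3 dB

Substitute s = j808:
Numerator: 1000(j808)^2 + 204000(j808) + 800000 = -652064000 + j164832000
Denominator: (j808)^2 + 16(j808) + 15 = -652849 + j12928
|N| = √(652064000² + 164832000²) ≈ 6.7257e+08, ∠N ≈ 165.81°
|D| = √(652849² + 12928²) ≈ 6.5298e+05, ∠D ≈ 178.87°
|T| = 6.7257e+08 / 6.5298e+05 ≈ 1030
Gain = 20 log₁₀(1030) ≈ 60.26 dB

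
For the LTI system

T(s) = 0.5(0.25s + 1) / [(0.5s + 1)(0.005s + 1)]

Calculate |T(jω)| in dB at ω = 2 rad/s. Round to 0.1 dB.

At ω = 2 rad/s:
zero (1 + j2·0.25) = 1 + j0.5 → |·| ≈ 1.118, ∠ ≈ 26.57°
pole (1 + j2·0.5) = 1 + j1 → |·| ≈ 1.4142, ∠ ≈ 45.00°
pole (1 + j2·0.005) = 1 + j0.01 → |·| ≈ 1, ∠ ≈ 0.57°
|T| = 0.5 · 1.118 / (1.4142 · 1) ≈ 0.39528
Gain = 20 log₁₀(0.39528) ≈ -8.06 dB

-8.1 dB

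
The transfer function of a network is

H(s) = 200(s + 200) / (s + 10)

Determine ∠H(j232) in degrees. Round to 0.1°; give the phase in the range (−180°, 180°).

At s = jω = j232:
zero (s+200): 200 + j232 → |·| = √(200²+232²) = √93824 ≈ 306.31, ∠ = arctan(232/200) ≈ 49.24°
pole (s+10): 10 + j232 → |·| = √(10²+232²) = √53924 ≈ 232.22, ∠ = arctan(232/10) ≈ 87.53°
∠H = 49.24° − 87.53° = -38.29°

-38.3°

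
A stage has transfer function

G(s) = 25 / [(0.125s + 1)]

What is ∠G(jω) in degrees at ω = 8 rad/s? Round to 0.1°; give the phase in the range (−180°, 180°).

At ω = 8 rad/s:
pole (1 + j8·0.125) = 1 + j1 → |·| ≈ 1.4142, ∠ ≈ 45.00°
∠G = (0°) − (45.00°) = -45.00°

-45.0°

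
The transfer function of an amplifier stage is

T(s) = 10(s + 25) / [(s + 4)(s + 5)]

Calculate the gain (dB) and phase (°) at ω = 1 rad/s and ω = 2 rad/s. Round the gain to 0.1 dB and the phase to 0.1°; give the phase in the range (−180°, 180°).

ω = 1: 21.5 dB, -23.1°; ω = 2: 20.4 dB, -43.8°

At s = jω = j1:
zero (s+25): 25 + j1 → |·| = √(25²+1²) = √626 ≈ 25.02, ∠ = arctan(1/25) ≈ 2.29°
pole (s+4): 4 + j1 → |·| = √(4²+1²) = √17 ≈ 4.1231, ∠ = arctan(1/4) ≈ 14.04°
pole (s+5): 5 + j1 → |·| = √(5²+1²) = √26 ≈ 5.099, ∠ = arctan(1/5) ≈ 11.31°
|T| = 10 · 25.02 / 21.024 ≈ 11.901
Gain = 20 log₁₀(11.901) ≈ 21.51 dB
∠T = 2.29° − 25.35° = -23.06°

At s = jω = j2:
zero (s+25): 25 + j2 → |·| = √(25²+2²) = √629 ≈ 25.08, ∠ = arctan(2/25) ≈ 4.57°
pole (s+4): 4 + j2 → |·| = √(4²+2²) = √20 ≈ 4.4721, ∠ = arctan(2/4) ≈ 26.57°
pole (s+5): 5 + j2 → |·| = √(5²+2²) = √29 ≈ 5.3852, ∠ = arctan(2/5) ≈ 21.80°
|T| = 10 · 25.08 / 24.083 ≈ 10.414
Gain = 20 log₁₀(10.414) ≈ 20.35 dB
∠T = 4.57° − 48.37° = -43.80°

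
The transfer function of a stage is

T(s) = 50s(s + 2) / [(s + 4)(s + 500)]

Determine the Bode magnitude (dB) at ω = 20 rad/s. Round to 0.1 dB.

5.9 dB

At s = jω = j20:
zero (s+2): 2 + j20 → |·| = √(2²+20²) = √404 ≈ 20.1, ∠ = arctan(20/2) ≈ 84.29°
zero at origin: s = j20 → |·| = 20, ∠ = 90.00°
pole (s+4): 4 + j20 → |·| = √(4²+20²) = √416 ≈ 20.396, ∠ = arctan(20/4) ≈ 78.69°
pole (s+500): 500 + j20 → |·| = √(500²+20²) = √250400 ≈ 500.4, ∠ = arctan(20/500) ≈ 2.29°
|T| = 50 · 402 / 10206 ≈ 1.9694
Gain = 20 log₁₀(1.9694) ≈ 5.89 dB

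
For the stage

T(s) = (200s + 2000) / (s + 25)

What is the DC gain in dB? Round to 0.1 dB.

38.1 dB

T(0) = 2000 / 25 = 80
20 log₁₀(80) ≈ 38.06 dB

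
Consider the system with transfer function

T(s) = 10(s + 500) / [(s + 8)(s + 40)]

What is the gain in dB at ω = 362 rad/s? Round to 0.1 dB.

At s = jω = j362:
zero (s+500): 500 + j362 → |·| = √(500²+362²) = √381044 ≈ 617.29, ∠ = arctan(362/500) ≈ 35.90°
pole (s+8): 8 + j362 → |·| = √(8²+362²) = √131108 ≈ 362.09, ∠ = arctan(362/8) ≈ 88.73°
pole (s+40): 40 + j362 → |·| = √(40²+362²) = √132644 ≈ 364.2, ∠ = arctan(362/40) ≈ 83.69°
|T| = 10 · 617.29 / 1.3187e+05 ≈ 0.04681
Gain = 20 log₁₀(0.04681) ≈ -26.59 dB

-26.6 dB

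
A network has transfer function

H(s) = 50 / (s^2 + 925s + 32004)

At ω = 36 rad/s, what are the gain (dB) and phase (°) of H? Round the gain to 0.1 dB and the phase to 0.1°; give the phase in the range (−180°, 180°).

-59.1 dB, -47.3°

Substitute s = j36:
Numerator: 50 = 50 + j0
Denominator: (j36)^2 + 925(j36) + 32004 = 30708 + j33300
|N| = √(50² + 0²) ≈ 50, ∠N ≈ 0.00°
|D| = √(30708² + 33300²) ≈ 45298, ∠D ≈ 47.32°
|H| = 50 / 45298 ≈ 0.0011038
Gain = 20 log₁₀(0.0011038) ≈ -59.14 dB
∠H = 0.00° − 47.32° = -47.32°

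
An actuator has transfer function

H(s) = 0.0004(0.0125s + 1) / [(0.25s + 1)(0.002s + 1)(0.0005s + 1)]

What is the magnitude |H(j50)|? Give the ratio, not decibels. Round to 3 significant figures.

At ω = 50 rad/s:
zero (1 + j50·0.0125) = 1 + j0.625 → |·| ≈ 1.1792, ∠ ≈ 32.01°
pole (1 + j50·0.25) = 1 + j12.5 → |·| ≈ 12.54, ∠ ≈ 85.43°
pole (1 + j50·0.002) = 1 + j0.1 → |·| ≈ 1.005, ∠ ≈ 5.71°
pole (1 + j50·0.0005) = 1 + j0.025 → |·| ≈ 1.0003, ∠ ≈ 1.43°
|H| = 0.0004 · 1.1792 / (12.54 · 1.005 · 1.0003) ≈ 3.7416e-05

3.74e-05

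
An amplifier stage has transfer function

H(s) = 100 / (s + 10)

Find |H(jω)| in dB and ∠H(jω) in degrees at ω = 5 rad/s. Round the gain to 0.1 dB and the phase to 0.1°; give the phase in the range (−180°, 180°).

At s = jω = j5:
pole (s+10): 10 + j5 → |·| = √(10²+5²) = √125 ≈ 11.18, ∠ = arctan(5/10) ≈ 26.57°
|H| = 100 / 11.18 ≈ 8.9445
Gain = 20 log₁₀(8.9445) ≈ 19.03 dB
∠H = 0.00° − 26.57° = -26.57°

19.0 dB, -26.6°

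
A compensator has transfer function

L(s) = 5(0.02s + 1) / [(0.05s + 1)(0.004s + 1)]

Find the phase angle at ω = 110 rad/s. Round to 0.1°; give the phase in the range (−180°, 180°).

-37.9°

At ω = 110 rad/s:
zero (1 + j110·0.02) = 1 + j2.2 → |·| ≈ 2.4166, ∠ ≈ 65.56°
pole (1 + j110·0.05) = 1 + j5.5 → |·| ≈ 5.5902, ∠ ≈ 79.70°
pole (1 + j110·0.004) = 1 + j0.44 → |·| ≈ 1.0925, ∠ ≈ 23.75°
∠L = (65.56°) − (79.70° + 23.75°) = -37.89°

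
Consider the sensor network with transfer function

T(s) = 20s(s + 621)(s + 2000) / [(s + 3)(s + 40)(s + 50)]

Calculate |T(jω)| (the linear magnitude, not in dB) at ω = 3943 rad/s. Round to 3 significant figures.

At s = jω = j3943:
zero (s+621): 621 + j3943 → |·| = √(621²+3943²) = √15932890 ≈ 3991.6, ∠ = arctan(3943/621) ≈ 81.05°
zero (s+2000): 2000 + j3943 → |·| = √(2000²+3943²) = √19547249 ≈ 4421.2, ∠ = arctan(3943/2000) ≈ 63.10°
zero at origin: s = j3943 → |·| = 3943, ∠ = 90.00°
pole (s+3): 3 + j3943 → |·| = √(3²+3943²) = √15547258 ≈ 3943, ∠ = arctan(3943/3) ≈ 89.96°
pole (s+40): 40 + j3943 → |·| = √(40²+3943²) = √15548849 ≈ 3943.2, ∠ = arctan(3943/40) ≈ 89.42°
pole (s+50): 50 + j3943 → |·| = √(50²+3943²) = √15549749 ≈ 3943.3, ∠ = arctan(3943/50) ≈ 89.27°
|T| = 20 · 6.9585e+10 / 6.1311e+10 ≈ 22.699

22.7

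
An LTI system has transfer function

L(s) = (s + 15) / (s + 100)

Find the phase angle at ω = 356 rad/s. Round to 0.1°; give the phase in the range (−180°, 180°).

13.3°

At s = jω = j356:
zero (s+15): 15 + j356 → |·| = √(15²+356²) = √126961 ≈ 356.32, ∠ = arctan(356/15) ≈ 87.59°
pole (s+100): 100 + j356 → |·| = √(100²+356²) = √136736 ≈ 369.78, ∠ = arctan(356/100) ≈ 74.31°
∠L = 87.59° − 74.31° = 13.28°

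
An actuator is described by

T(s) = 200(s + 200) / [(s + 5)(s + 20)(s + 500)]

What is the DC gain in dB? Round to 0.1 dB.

-1.9 dB

T(0) = 200·200 / (5·20·500) = 0.8
20 log₁₀(0.8) ≈ -1.94 dB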